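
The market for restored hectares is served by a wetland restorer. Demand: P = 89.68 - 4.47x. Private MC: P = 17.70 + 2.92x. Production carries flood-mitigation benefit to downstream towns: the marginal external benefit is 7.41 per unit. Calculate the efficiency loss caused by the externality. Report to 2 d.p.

Market equilibrium (private): 17.70 + 2.92x = 89.68 - 4.47x → x_m = 9.7402.
Social marginal cost = private MC − MEB = 10.29 + 2.92x.
Set SMC = demand: 10.29 + 2.92x = 89.68 - 4.47x → x* = 10.7429.
Between x* and x_m the wedge demand − SMC runs linearly from 0 to MEB(x_m), so the loss is a triangle.
DWL = ½ × 1.0027 × 7.4100 = 3.7150.

DWL = 3.72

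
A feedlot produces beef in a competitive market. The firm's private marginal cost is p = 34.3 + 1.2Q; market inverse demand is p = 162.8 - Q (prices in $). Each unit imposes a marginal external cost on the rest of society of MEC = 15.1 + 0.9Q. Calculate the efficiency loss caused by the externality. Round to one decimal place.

Market equilibrium (private): 34.3 + 1.2Q = 162.8 - Q → Q_m = 58.4091.
Social marginal cost = private MC + MEC = 49.4 + 2.1Q.
Set SMC = demand: 49.4 + 2.1Q = 162.8 - Q → Q* = 36.5806.
The loss is the area between SMC and demand from Q* to Q_m; with linear curves that's a triangle of height MEC(Q_m).
DWL = ½ × 21.8285 × 67.6682 = 738.5477.

DWL = $738.5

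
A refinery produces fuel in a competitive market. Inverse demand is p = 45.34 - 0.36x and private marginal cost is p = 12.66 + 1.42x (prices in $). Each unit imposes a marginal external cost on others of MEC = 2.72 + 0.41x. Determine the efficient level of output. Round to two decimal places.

x* = 13.68

Social marginal cost = private MC + MEC = 15.38 + 1.83x.
Set SMC = demand: 15.38 + 1.83x = 45.34 - 0.36x → x* = 13.6804.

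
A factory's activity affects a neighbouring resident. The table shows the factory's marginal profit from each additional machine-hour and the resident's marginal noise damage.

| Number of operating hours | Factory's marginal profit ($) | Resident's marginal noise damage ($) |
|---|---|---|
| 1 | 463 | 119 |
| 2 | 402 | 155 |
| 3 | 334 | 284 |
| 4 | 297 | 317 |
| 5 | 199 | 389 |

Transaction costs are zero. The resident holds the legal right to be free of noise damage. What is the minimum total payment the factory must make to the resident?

$558

Efficient level: marginal profit ≥ marginal noise damage through level 3, so k* = 3.
With the resident holding the right, the factory must at least compensate total damage at k*: 119 + 155 + 284 = 558.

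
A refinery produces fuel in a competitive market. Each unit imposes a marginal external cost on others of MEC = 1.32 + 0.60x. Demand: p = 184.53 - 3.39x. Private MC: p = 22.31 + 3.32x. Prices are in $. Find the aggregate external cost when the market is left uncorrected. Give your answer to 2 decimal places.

$207.25

Market equilibrium (private): 22.31 + 3.32x = 184.53 - 3.39x → x_m = 24.1759.
Total external cost = ∫₀^{x_m} (1.32 + 0.60x) dx = 1.32×24.1759 + ½×0.60×24.1759² = 207.2544.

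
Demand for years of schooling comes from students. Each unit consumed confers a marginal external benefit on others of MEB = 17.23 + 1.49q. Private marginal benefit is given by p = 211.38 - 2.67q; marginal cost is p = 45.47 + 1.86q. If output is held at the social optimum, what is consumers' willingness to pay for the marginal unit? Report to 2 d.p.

P = 50.53

Social marginal benefit = demand + MEB = 228.61 - 1.18q.
Set SMB = MC: 228.61 - 1.18q = 45.47 + 1.86q → q* = 60.2434.
Consumer price on the demand curve at q*: 211.38 − 2.67×60.2434 = 50.5301.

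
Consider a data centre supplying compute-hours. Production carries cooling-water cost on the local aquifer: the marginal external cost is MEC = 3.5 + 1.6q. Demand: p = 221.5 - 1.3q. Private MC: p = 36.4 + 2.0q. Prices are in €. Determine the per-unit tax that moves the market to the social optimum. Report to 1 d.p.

Social marginal cost = private MC + MEC = 39.9 + 3.6q.
Set SMC = demand: 39.9 + 3.6q = 221.5 - 1.3q → q* = 37.0612.
The Pigouvian tax equals MEC at q*: 3.5 + 1.6×37.0612 = 62.7979.

tax = €62.8 per unit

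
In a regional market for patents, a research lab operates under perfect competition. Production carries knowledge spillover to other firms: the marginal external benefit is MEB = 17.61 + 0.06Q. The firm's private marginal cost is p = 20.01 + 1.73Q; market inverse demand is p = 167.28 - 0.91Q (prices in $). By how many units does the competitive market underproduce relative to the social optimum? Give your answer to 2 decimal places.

Market equilibrium (private): 20.01 + 1.73Q = 167.28 - 0.91Q → Q_m = 55.7841.
Social marginal cost = private MC − MEB = 2.40 + 1.67Q.
Set SMC = demand: 2.40 + 1.67Q = 167.28 - 0.91Q → Q* = 63.9070.
Gap = |55.7841 − 63.9070| = 8.1229.

8.12 units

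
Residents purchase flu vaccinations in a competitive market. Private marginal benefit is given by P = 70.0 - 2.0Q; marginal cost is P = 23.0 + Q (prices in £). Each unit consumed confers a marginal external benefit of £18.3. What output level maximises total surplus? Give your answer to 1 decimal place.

Social marginal benefit = demand + MEB = 88.3 - 2.0Q.
Set SMB = MC: 88.3 - 2.0Q = 23.0 + Q → Q* = 21.7667.

Q* = 21.8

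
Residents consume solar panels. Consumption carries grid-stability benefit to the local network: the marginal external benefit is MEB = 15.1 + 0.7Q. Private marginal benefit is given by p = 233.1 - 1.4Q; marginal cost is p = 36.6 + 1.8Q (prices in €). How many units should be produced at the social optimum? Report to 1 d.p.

Social marginal benefit = demand + MEB = 248.2 - 0.7Q.
Set SMB = MC: 248.2 - 0.7Q = 36.6 + 1.8Q → Q* = 84.6400.

Q* = 84.6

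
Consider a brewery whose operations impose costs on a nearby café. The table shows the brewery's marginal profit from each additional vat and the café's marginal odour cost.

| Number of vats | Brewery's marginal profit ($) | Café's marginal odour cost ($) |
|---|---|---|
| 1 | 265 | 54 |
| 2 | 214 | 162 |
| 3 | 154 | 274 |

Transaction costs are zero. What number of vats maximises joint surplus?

2

Bargaining reaches the level where marginal profit last exceeds marginal odour cost.
That holds through level 2 (214 ≥ 162) but not at 3 (154 < 274).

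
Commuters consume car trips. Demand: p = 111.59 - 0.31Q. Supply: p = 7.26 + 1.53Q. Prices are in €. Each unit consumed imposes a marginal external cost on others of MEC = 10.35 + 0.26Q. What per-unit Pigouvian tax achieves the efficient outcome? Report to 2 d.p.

tax = €21.99 per unit

Social marginal benefit = demand − MEC = 101.24 - 0.57Q.
Set SMB = MC: 101.24 - 0.57Q = 7.26 + 1.53Q → Q* = 44.7524.
The Pigouvian tax equals MEC at Q*: 10.35 + 0.26×44.7524 = 21.9856.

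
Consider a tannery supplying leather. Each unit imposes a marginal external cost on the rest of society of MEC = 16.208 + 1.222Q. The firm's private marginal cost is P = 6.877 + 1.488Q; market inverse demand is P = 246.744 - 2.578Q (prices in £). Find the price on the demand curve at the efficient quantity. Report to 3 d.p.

Social marginal cost = private MC + MEC = 23.085 + 2.710Q.
Set SMC = demand: 23.085 + 2.710Q = 246.744 - 2.578Q → Q* = 42.2956.
Consumer price on the demand curve at Q*: 246.744 − 2.578×42.2956 = 137.7059.

P = £137.706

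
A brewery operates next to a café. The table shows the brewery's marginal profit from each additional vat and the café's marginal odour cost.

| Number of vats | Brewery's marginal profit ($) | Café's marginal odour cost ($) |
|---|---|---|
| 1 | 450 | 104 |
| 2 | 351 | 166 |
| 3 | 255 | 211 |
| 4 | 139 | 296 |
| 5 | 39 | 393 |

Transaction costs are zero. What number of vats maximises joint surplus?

3

Bargaining reaches the level where marginal profit last exceeds marginal odour cost.
That holds through level 3 (255 ≥ 211) but not at 4 (139 < 296).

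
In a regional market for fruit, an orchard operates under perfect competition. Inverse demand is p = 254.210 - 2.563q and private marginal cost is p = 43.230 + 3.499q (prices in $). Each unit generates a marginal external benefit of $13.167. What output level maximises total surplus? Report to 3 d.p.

q* = 36.976

Social marginal cost = private MC − MEB = 30.063 + 3.499q.
Set SMC = demand: 30.063 + 3.499q = 254.210 - 2.563q → q* = 36.9758.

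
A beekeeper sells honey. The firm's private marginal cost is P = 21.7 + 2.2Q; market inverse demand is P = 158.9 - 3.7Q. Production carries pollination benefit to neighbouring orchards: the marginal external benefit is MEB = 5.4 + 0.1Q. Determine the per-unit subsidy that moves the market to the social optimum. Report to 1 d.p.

Social marginal cost = private MC − MEB = 16.3 + 2.1Q.
Set SMC = demand: 16.3 + 2.1Q = 158.9 - 3.7Q → Q* = 24.5862.
The Pigouvian subsidy equals MEB at Q*: 5.4 + 0.1×24.5862 = 7.8586.

subsidy = 7.9 per unit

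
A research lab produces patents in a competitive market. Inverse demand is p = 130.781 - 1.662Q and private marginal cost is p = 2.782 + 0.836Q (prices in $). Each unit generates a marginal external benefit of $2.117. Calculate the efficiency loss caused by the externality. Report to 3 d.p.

Market equilibrium (private): 2.782 + 0.836Q = 130.781 - 1.662Q → Q_m = 51.2406.
Social marginal cost = private MC − MEB = 0.665 + 0.836Q.
Set SMC = demand: 0.665 + 0.836Q = 130.781 - 1.662Q → Q* = 52.0881.
The welfare-loss triangle has base |Q_m − Q*| and height MEB(Q_m) (the vertical gap between SMC and demand is zero at Q* and MEB at Q_m).
DWL = ½ × 0.8475 × 2.1170 = 0.8971.

DWL = $0.897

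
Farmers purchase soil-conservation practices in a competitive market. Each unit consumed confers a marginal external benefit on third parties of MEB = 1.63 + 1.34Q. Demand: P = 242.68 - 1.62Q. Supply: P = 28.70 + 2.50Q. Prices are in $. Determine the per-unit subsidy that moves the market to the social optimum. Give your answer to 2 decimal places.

Social marginal benefit = demand + MEB = 244.31 - 0.28Q.
Set SMB = MC: 244.31 - 0.28Q = 28.70 + 2.50Q → Q* = 77.5576.
The Pigouvian subsidy equals MEB at Q*: 1.63 + 1.34×77.5576 = 105.5572.

subsidy = $105.56 per unit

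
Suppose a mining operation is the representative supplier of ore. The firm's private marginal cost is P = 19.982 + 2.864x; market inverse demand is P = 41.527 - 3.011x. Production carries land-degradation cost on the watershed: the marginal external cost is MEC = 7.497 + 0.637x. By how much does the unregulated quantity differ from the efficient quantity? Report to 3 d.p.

1.510 units

Market equilibrium (private): 19.982 + 2.864x = 41.527 - 3.011x → x_m = 3.6672.
Social marginal cost = private MC + MEC = 27.479 + 3.501x.
Set SMC = demand: 27.479 + 3.501x = 41.527 - 3.011x → x* = 2.1572.
Gap = |3.6672 − 2.1572| = 1.5100.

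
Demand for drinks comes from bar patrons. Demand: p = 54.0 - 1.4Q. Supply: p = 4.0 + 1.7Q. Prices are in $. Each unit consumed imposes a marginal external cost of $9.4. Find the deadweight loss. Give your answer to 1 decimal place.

Market equilibrium (private): 4.0 + 1.7Q = 54.0 - 1.4Q → Q_m = 16.1290.
Social marginal benefit = demand − MEC = 44.6 - 1.4Q.
Set SMB = MC: 44.6 - 1.4Q = 4.0 + 1.7Q → Q* = 13.0968.
The welfare-loss triangle has base |Q_m − Q*| and height MEC(Q_m) (the vertical gap between SMB and MC is zero at Q* and MEC at Q_m).
DWL = ½ × 3.0322 × 9.4000 = 14.2513.

DWL = $14.3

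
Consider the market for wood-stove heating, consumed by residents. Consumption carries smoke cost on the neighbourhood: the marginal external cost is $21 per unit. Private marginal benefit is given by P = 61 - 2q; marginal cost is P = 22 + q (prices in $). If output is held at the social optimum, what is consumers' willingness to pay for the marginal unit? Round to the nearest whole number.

Social marginal benefit = demand − MEC = 40 - 2q.
Set SMB = MC: 40 - 2q = 22 + q → q* = 6.0000.
Consumer price on the demand curve at q*: 61 − 2×6.0000 = 49.0000.

P = $49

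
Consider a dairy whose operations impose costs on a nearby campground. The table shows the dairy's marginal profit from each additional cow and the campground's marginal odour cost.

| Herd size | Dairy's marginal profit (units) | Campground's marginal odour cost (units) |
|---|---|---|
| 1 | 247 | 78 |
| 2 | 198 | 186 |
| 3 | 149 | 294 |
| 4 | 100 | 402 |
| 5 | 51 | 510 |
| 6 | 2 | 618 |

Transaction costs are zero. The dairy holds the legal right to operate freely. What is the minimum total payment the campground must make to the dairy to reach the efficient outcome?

Left alone the dairy would choose level 6 (marginal profit stays positive).
Efficient level: k* = 2 (marginal profit ≥ marginal odour cost through 2).
The campground must at least cover the dairy's forgone profit from cutting 6→2: 149 + 100 + 51 + 2 = 302.

302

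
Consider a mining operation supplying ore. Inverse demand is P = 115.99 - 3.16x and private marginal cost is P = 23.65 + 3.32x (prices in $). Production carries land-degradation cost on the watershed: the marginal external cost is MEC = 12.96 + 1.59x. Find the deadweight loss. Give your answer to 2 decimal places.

Market equilibrium (private): 23.65 + 3.32x = 115.99 - 3.16x → x_m = 14.2500.
Social marginal cost = private MC + MEC = 36.61 + 4.91x.
Set SMC = demand: 36.61 + 4.91x = 115.99 - 3.16x → x* = 9.8364.
Height of the DWL triangle at x_m is SMC(x_m) − demand(x_m) = MEC(x_m) = 35.6175.
DWL = ½ × 4.4136 × 35.6175 = 78.6007.

DWL = $78.60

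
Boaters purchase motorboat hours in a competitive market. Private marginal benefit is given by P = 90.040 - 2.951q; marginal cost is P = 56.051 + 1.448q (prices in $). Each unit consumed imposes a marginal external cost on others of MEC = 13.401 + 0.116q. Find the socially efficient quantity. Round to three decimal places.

q* = 4.560

Social marginal benefit = demand − MEC = 76.639 - 3.067q.
Set SMB = MC: 76.639 - 3.067q = 56.051 + 1.448q → q* = 4.5599.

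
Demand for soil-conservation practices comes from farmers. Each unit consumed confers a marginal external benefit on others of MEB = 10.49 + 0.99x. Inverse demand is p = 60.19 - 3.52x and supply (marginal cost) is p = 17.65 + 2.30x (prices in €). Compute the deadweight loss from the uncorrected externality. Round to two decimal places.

DWL = €32.53

Market equilibrium (private): 17.65 + 2.30x = 60.19 - 3.52x → x_m = 7.3093.
Social marginal benefit = demand + MEB = 70.68 - 2.53x.
Set SMB = MC: 70.68 - 2.53x = 17.65 + 2.30x → x* = 10.9793.
Between x* and x_m the wedge SMB − MC runs linearly from 0 to MEB(x_m), so the loss is a triangle.
DWL = ½ × 3.6700 × 17.7262 = 32.5276.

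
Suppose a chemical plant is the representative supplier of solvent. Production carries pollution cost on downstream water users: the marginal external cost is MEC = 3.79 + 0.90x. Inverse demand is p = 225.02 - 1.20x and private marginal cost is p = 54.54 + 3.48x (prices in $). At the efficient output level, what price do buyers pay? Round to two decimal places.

P = $189.17

Social marginal cost = private MC + MEC = 58.33 + 4.38x.
Set SMC = demand: 58.33 + 4.38x = 225.02 - 1.20x → x* = 29.8728.
Consumer price on the demand curve at x*: 225.02 − 1.20×29.8728 = 189.1726.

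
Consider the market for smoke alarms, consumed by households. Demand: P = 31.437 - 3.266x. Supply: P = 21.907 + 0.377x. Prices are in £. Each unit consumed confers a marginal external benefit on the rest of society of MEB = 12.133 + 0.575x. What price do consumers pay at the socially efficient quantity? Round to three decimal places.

Social marginal benefit = demand + MEB = 43.570 - 2.691x.
Set SMB = MC: 43.570 - 2.691x = 21.907 + 0.377x → x* = 7.0610.
Consumer price on the demand curve at x*: 31.437 − 3.266×7.0610 = 8.3758.

P = £8.376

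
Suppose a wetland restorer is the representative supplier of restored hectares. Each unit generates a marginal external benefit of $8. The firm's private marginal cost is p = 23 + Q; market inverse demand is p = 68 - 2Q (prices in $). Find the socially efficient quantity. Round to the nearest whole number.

Social marginal cost = private MC − MEB = 15 + Q.
Set SMC = demand: 15 + Q = 68 - 2Q → Q* = 17.6667.

Q* = 18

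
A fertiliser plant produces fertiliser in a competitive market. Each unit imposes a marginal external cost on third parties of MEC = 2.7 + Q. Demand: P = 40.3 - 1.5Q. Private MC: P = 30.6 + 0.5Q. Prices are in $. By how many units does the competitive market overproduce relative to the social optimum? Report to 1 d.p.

Market equilibrium (private): 30.6 + 0.5Q = 40.3 - 1.5Q → Q_m = 4.8500.
Social marginal cost = private MC + MEC = 33.3 + 1.5Q.
Set SMC = demand: 33.3 + 1.5Q = 40.3 - 1.5Q → Q* = 2.3333.
Gap = |4.8500 − 2.3333| = 2.5167.

2.5 units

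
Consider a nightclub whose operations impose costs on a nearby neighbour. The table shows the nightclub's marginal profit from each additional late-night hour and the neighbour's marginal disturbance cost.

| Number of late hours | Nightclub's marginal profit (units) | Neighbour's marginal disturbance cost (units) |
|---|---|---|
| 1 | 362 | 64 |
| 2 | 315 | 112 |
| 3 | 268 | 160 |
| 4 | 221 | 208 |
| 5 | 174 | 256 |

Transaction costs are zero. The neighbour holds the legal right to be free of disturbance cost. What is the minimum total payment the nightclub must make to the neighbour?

Efficient level: marginal profit ≥ marginal disturbance cost through level 4, so k* = 4.
With the neighbour holding the right, the nightclub must at least compensate total damage at k*: 64 + 112 + 160 + 208 = 544.

544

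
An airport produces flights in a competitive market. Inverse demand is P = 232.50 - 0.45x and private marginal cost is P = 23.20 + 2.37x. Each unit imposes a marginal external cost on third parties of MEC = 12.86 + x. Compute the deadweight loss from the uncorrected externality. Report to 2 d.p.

DWL = 992.53

Market equilibrium (private): 23.20 + 2.37x = 232.50 - 0.45x → x_m = 74.2199.
Social marginal cost = private MC + MEC = 36.06 + 3.37x.
Set SMC = demand: 36.06 + 3.37x = 232.50 - 0.45x → x* = 51.4241.
The loss is the area between SMC and demand from x* to x_m; with linear curves that's a triangle of height MEC(x_m).
DWL = ½ × 22.7958 × 87.0799 = 992.5280.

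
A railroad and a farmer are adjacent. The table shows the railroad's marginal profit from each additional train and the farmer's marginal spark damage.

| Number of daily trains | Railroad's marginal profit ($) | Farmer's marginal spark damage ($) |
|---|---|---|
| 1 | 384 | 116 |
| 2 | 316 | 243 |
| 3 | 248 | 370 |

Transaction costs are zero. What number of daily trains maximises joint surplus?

2

Bargaining reaches the level where marginal profit last exceeds marginal spark damage.
That holds through level 2 (316 ≥ 243) but not at 3 (248 < 370).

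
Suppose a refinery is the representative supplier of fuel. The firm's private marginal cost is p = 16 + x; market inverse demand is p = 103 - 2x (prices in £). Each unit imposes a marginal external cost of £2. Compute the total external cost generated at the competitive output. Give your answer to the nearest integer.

£58

Market equilibrium (private): 16 + x = 103 - 2x → x_m = 29.0000.
Total external cost = MEC × x_m = 2 × 29.0000 = 58.0000.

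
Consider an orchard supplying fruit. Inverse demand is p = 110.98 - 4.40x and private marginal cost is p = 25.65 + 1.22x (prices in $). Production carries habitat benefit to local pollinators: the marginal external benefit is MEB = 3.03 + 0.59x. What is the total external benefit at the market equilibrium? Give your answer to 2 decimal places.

Market equilibrium (private): 25.65 + 1.22x = 110.98 - 4.40x → x_m = 15.1833.
Total external benefit = ∫₀^{x_m} (3.03 + 0.59x) dx = 3.03×15.1833 + ½×0.59×15.1833² = 114.0125.

$114.01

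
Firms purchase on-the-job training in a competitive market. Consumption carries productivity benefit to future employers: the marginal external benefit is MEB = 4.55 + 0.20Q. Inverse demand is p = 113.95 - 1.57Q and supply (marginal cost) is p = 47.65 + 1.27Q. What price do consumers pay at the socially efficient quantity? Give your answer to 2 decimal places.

Social marginal benefit = demand + MEB = 118.50 - 1.37Q.
Set SMB = MC: 118.50 - 1.37Q = 47.65 + 1.27Q → Q* = 26.8371.
Consumer price on the demand curve at Q*: 113.95 − 1.57×26.8371 = 71.8158.

P = 71.82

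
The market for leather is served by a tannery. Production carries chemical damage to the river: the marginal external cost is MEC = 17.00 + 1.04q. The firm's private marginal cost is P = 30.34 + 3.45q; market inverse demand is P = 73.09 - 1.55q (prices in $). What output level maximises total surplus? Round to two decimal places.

Social marginal cost = private MC + MEC = 47.34 + 4.49q.
Set SMC = demand: 47.34 + 4.49q = 73.09 - 1.55q → q* = 4.2632.

q* = 4.26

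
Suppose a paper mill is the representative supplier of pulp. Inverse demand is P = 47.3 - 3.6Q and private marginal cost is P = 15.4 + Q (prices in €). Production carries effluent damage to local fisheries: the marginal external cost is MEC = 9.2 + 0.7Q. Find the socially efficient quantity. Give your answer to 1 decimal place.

Social marginal cost = private MC + MEC = 24.6 + 1.7Q.
Set SMC = demand: 24.6 + 1.7Q = 47.3 - 3.6Q → Q* = 4.2830.

Q* = 4.3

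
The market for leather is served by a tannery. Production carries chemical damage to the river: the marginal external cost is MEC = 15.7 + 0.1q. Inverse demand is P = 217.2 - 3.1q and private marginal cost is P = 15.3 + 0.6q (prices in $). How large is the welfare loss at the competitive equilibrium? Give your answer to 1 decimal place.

DWL = $58.9

Market equilibrium (private): 15.3 + 0.6q = 217.2 - 3.1q → q_m = 54.5676.
Social marginal cost = private MC + MEC = 31.0 + 0.7q.
Set SMC = demand: 31.0 + 0.7q = 217.2 - 3.1q → q* = 49.0000.
The welfare-loss triangle has base |q_m − q*| and height MEC(q_m) (the vertical gap between SMC and demand is zero at q* and MEC at q_m).
DWL = ½ × 5.5676 × 21.1568 = 58.8963.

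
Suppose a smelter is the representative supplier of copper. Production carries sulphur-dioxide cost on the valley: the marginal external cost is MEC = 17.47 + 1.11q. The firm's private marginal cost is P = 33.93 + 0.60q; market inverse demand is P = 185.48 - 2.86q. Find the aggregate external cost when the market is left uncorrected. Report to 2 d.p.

Market equilibrium (private): 33.93 + 0.60q = 185.48 - 2.86q → q_m = 43.8006.
Total external cost = ∫₀^{q_m} (17.47 + 1.11q) dq = 17.47×43.8006 + ½×1.11×43.8006² = 1829.9599.

1829.96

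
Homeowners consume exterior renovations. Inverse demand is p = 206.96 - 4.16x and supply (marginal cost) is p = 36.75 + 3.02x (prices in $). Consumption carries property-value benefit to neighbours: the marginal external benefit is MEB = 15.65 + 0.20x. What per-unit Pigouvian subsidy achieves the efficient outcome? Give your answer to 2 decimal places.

subsidy = $20.98 per unit

Social marginal benefit = demand + MEB = 222.61 - 3.96x.
Set SMB = MC: 222.61 - 3.96x = 36.75 + 3.02x → x* = 26.6275.
The Pigouvian subsidy equals MEB at x*: 15.65 + 0.20×26.6275 = 20.9755.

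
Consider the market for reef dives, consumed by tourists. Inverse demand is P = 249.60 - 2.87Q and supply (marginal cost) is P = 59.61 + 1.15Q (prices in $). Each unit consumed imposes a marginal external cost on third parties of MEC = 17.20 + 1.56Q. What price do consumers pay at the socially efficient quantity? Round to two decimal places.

Social marginal benefit = demand − MEC = 232.40 - 4.43Q.
Set SMB = MC: 232.40 - 4.43Q = 59.61 + 1.15Q → Q* = 30.9659.
Consumer price on the demand curve at Q*: 249.60 − 2.87×30.9659 = 160.7279.

P = $160.73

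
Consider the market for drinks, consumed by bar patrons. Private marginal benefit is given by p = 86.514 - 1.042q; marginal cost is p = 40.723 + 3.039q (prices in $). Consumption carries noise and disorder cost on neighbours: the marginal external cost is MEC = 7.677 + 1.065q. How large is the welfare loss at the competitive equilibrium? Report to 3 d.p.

DWL = $37.428

Market equilibrium (private): 40.723 + 3.039q = 86.514 - 1.042q → q_m = 11.2205.
Social marginal benefit = demand − MEC = 78.837 - 2.107q.
Set SMB = MC: 78.837 - 2.107q = 40.723 + 3.039q → q* = 7.4065.
The welfare-loss triangle has base |q_m − q*| and height MEC(q_m) (the vertical gap between SMB and MC is zero at q* and MEC at q_m).
DWL = ½ × 3.8140 × 19.6269 = 37.4285.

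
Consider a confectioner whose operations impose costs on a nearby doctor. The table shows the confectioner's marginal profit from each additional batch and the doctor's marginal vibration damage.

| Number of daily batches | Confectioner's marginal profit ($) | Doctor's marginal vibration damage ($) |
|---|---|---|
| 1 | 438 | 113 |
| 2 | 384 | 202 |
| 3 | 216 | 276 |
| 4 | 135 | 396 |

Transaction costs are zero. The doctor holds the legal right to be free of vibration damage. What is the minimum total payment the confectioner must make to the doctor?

$315

Efficient level: marginal profit ≥ marginal vibration damage through level 2, so k* = 2.
With the doctor holding the right, the confectioner must at least compensate total damage at k*: 113 + 202 = 315.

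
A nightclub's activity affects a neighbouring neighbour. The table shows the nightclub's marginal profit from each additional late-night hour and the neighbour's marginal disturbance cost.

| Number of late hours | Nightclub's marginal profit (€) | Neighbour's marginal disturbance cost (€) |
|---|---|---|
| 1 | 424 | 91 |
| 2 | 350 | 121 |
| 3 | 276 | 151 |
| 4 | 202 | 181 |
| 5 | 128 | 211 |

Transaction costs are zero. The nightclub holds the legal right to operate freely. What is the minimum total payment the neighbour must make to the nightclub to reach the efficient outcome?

€128

Left alone the nightclub would choose level 5 (marginal profit stays positive).
Efficient level: k* = 4 (marginal profit ≥ marginal disturbance cost through 4).
The neighbour must at least cover the nightclub's forgone profit from cutting 5→4: 128 = 128.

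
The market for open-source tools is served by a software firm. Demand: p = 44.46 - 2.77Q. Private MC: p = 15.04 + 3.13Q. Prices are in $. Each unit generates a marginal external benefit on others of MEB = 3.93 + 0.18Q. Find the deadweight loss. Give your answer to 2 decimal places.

DWL = $2.04

Market equilibrium (private): 15.04 + 3.13Q = 44.46 - 2.77Q → Q_m = 4.9864.
Social marginal cost = private MC − MEB = 11.11 + 2.95Q.
Set SMC = demand: 11.11 + 2.95Q = 44.46 - 2.77Q → Q* = 5.8304.
Height of the DWL triangle at Q_m is demand(Q_m) − SMC(Q_m) = MEB(Q_m) = 4.8276.
DWL = ½ × 0.8440 × 4.8276 = 2.0372.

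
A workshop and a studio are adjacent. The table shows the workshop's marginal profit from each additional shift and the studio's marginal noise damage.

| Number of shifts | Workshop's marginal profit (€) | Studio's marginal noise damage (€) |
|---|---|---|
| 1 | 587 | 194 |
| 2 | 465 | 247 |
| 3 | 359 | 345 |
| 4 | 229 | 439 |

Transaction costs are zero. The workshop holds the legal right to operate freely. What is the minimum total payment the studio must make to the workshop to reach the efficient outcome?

Left alone the workshop would choose level 4 (marginal profit stays positive).
Efficient level: k* = 3 (marginal profit ≥ marginal noise damage through 3).
The studio must at least cover the workshop's forgone profit from cutting 4→3: 229 = 229.

€229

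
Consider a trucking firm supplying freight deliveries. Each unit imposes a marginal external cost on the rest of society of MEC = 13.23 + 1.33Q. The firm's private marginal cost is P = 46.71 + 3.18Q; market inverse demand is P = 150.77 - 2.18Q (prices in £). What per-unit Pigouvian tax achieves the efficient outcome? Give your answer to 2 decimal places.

tax = £31.29 per unit

Social marginal cost = private MC + MEC = 59.94 + 4.51Q.
Set SMC = demand: 59.94 + 4.51Q = 150.77 - 2.18Q → Q* = 13.5770.
The Pigouvian tax equals MEC at Q*: 13.23 + 1.33×13.5770 = 31.2874.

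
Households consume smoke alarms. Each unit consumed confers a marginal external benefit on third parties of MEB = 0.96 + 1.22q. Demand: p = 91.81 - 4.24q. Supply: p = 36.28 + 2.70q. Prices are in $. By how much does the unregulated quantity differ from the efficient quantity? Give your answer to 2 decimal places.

Market equilibrium (private): 36.28 + 2.70q = 91.81 - 4.24q → q_m = 8.0014.
Social marginal benefit = demand + MEB = 92.77 - 3.02q.
Set SMB = MC: 92.77 - 3.02q = 36.28 + 2.70q → q* = 9.8759.
Gap = |8.0014 − 9.8759| = 1.8745.

1.87 units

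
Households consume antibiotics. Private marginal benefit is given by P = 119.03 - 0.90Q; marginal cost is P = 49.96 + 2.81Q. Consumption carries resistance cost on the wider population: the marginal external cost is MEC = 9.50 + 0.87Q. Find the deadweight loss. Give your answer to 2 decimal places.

Market equilibrium (private): 49.96 + 2.81Q = 119.03 - 0.90Q → Q_m = 18.6173.
Social marginal benefit = demand − MEC = 109.53 - 1.77Q.
Set SMB = MC: 109.53 - 1.77Q = 49.96 + 2.81Q → Q* = 13.0066.
The welfare-loss triangle has base |Q_m − Q*| and height MEC(Q_m) (the vertical gap between SMB and MC is zero at Q* and MEC at Q_m).
DWL = ½ × 5.6107 × 25.6970 = 72.0891.

DWL = 72.09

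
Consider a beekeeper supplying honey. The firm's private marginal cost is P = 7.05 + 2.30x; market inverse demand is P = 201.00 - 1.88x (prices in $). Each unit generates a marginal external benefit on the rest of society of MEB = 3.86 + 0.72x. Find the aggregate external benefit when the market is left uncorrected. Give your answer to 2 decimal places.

Market equilibrium (private): 7.05 + 2.30x = 201.00 - 1.88x → x_m = 46.3995.
Total external benefit = ∫₀^{x_m} (3.86 + 0.72x) dx = 3.86×46.3995 + ½×0.72×46.3995² = 954.1510.

$954.15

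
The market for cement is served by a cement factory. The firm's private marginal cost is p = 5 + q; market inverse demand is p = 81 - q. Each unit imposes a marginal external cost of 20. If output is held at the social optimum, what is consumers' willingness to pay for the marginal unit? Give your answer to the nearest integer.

P = 53

Social marginal cost = private MC + MEC = 25 + q.
Set SMC = demand: 25 + q = 81 - q → q* = 28.0000.
Consumer price on the demand curve at q*: 81 − 1×28.0000 = 53.0000.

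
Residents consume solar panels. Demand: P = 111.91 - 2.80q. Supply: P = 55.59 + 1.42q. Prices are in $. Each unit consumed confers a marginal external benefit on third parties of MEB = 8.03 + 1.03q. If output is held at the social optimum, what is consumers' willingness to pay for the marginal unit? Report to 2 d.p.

P = $55.43

Social marginal benefit = demand + MEB = 119.94 - 1.77q.
Set SMB = MC: 119.94 - 1.77q = 55.59 + 1.42q → q* = 20.1724.
Consumer price on the demand curve at q*: 111.91 − 2.80×20.1724 = 55.4273.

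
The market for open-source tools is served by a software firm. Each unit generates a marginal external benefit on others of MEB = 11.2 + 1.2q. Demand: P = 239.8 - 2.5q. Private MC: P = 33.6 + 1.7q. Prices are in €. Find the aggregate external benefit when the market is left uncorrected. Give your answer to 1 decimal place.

€1996.1

Market equilibrium (private): 33.6 + 1.7q = 239.8 - 2.5q → q_m = 49.0952.
Total external benefit = ∫₀^{q_m} (11.2 + 1.2q) dq = 11.2×49.0952 + ½×1.2×49.0952² = 1996.0694.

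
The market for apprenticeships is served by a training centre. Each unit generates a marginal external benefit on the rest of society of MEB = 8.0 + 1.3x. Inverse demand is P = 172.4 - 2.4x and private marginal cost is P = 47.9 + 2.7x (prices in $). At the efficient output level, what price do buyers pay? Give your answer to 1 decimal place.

P = $88.7

Social marginal cost = private MC − MEB = 39.9 + 1.4x.
Set SMC = demand: 39.9 + 1.4x = 172.4 - 2.4x → x* = 34.8684.
Consumer price on the demand curve at x*: 172.4 − 2.4×34.8684 = 88.7158.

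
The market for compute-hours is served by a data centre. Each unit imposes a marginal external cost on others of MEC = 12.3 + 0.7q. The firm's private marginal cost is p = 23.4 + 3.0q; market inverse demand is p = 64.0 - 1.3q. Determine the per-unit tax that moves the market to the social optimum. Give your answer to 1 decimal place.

Social marginal cost = private MC + MEC = 35.7 + 3.7q.
Set SMC = demand: 35.7 + 3.7q = 64.0 - 1.3q → q* = 5.6600.
The Pigouvian tax equals MEC at q*: 12.3 + 0.7×5.6600 = 16.2620.

tax = 16.3 per unit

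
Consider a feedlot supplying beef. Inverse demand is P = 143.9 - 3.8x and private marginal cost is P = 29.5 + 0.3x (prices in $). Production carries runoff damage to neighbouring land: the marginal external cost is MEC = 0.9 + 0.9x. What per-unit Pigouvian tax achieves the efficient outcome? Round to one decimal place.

Social marginal cost = private MC + MEC = 30.4 + 1.2x.
Set SMC = demand: 30.4 + 1.2x = 143.9 - 3.8x → x* = 22.7000.
The Pigouvian tax equals MEC at x*: 0.9 + 0.9×22.7000 = 21.3300.

tax = $21.3 per unit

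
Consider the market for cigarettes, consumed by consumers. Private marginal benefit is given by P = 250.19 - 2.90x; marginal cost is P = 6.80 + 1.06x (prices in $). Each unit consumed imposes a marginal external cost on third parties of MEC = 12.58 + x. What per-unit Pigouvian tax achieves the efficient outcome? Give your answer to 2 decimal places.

tax = $59.11 per unit

Social marginal benefit = demand − MEC = 237.61 - 3.90x.
Set SMB = MC: 237.61 - 3.90x = 6.80 + 1.06x → x* = 46.5343.
The Pigouvian tax equals MEC at x*: 12.58 + 1.00×46.5343 = 59.1143.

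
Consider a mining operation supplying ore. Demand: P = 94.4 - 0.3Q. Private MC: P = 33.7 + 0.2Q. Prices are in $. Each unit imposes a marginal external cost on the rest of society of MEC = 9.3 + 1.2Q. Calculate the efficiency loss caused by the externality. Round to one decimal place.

DWL = $7064.4

Market equilibrium (private): 33.7 + 0.2Q = 94.4 - 0.3Q → Q_m = 121.4000.
Social marginal cost = private MC + MEC = 43.0 + 1.4Q.
Set SMC = demand: 43.0 + 1.4Q = 94.4 - 0.3Q → Q* = 30.2353.
The welfare-loss triangle has base |Q_m − Q*| and height MEC(Q_m) (the vertical gap between SMC and demand is zero at Q* and MEC at Q_m).
DWL = ½ × 91.1647 × 154.9800 = 7064.3526.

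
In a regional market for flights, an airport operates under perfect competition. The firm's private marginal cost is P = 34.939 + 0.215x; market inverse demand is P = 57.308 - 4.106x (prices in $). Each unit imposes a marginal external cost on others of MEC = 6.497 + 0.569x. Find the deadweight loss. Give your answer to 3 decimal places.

DWL = $9.117

Market equilibrium (private): 34.939 + 0.215x = 57.308 - 4.106x → x_m = 5.1768.
Social marginal cost = private MC + MEC = 41.436 + 0.784x.
Set SMC = demand: 41.436 + 0.784x = 57.308 - 4.106x → x* = 3.2458.
The loss is the area between SMC and demand from x* to x_m; with linear curves that's a triangle of height MEC(x_m).
DWL = ½ × 1.9310 × 9.4426 = 9.1168.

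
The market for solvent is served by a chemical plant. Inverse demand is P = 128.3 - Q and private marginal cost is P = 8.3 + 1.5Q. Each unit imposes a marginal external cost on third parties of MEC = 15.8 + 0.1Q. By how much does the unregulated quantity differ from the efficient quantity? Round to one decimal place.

7.9 units

Market equilibrium (private): 8.3 + 1.5Q = 128.3 - Q → Q_m = 48.0000.
Social marginal cost = private MC + MEC = 24.1 + 1.6Q.
Set SMC = demand: 24.1 + 1.6Q = 128.3 - Q → Q* = 40.0769.
Gap = |48.0000 − 40.0769| = 7.9231.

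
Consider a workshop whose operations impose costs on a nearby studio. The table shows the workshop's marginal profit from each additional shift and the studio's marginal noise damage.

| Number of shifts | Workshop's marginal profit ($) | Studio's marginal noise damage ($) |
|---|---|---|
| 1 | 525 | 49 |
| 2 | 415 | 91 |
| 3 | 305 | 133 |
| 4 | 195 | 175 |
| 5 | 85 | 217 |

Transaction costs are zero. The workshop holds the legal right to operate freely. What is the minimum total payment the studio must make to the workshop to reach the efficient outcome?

$85

Left alone the workshop would choose level 5 (marginal profit stays positive).
Efficient level: k* = 4 (marginal profit ≥ marginal noise damage through 4).
The studio must at least cover the workshop's forgone profit from cutting 5→4: 85 = 85.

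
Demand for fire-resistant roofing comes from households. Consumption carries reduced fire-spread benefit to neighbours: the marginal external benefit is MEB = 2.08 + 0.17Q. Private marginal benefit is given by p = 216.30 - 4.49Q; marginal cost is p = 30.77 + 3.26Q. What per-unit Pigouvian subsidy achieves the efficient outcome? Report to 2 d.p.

subsidy = 6.29 per unit

Social marginal benefit = demand + MEB = 218.38 - 4.32Q.
Set SMB = MC: 218.38 - 4.32Q = 30.77 + 3.26Q → Q* = 24.7507.
The Pigouvian subsidy equals MEB at Q*: 2.08 + 0.17×24.7507 = 6.2876.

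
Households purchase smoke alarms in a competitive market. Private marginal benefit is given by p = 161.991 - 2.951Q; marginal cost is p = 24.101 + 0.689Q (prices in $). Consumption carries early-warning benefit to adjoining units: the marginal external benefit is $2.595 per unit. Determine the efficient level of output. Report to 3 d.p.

Social marginal benefit = demand + MEB = 164.586 - 2.951Q.
Set SMB = MC: 164.586 - 2.951Q = 24.101 + 0.689Q → Q* = 38.5948.

Q* = 38.595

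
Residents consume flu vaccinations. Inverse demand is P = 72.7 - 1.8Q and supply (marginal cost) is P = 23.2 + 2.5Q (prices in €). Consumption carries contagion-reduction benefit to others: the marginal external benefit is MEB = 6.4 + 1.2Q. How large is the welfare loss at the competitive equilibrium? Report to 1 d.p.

DWL = €65.9

Market equilibrium (private): 23.2 + 2.5Q = 72.7 - 1.8Q → Q_m = 11.5116.
Social marginal benefit = demand + MEB = 79.1 - 0.6Q.
Set SMB = MC: 79.1 - 0.6Q = 23.2 + 2.5Q → Q* = 18.0323.
Height of the DWL triangle at Q_m is SMB(Q_m) − MC(Q_m) = MEB(Q_m) = 20.2140.
DWL = ½ × 6.5207 × 20.2140 = 65.9047.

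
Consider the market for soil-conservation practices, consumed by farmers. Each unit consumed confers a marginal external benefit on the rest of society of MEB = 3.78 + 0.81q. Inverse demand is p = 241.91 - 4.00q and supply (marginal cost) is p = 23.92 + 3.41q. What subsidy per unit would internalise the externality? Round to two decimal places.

Social marginal benefit = demand + MEB = 245.69 - 3.19q.
Set SMB = MC: 245.69 - 3.19q = 23.92 + 3.41q → q* = 33.6015.
The Pigouvian subsidy equals MEB at q*: 3.78 + 0.81×33.6015 = 30.9972.

subsidy = 31.00 per unit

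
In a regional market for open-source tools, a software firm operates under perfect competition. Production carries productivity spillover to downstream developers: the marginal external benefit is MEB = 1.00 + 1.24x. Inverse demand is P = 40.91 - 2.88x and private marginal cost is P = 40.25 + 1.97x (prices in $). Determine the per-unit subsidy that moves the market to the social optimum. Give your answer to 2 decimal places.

subsidy = $1.57 per unit

Social marginal cost = private MC − MEB = 39.25 + 0.73x.
Set SMC = demand: 39.25 + 0.73x = 40.91 - 2.88x → x* = 0.4598.
The Pigouvian subsidy equals MEB at x*: 1.00 + 1.24×0.4598 = 1.5702.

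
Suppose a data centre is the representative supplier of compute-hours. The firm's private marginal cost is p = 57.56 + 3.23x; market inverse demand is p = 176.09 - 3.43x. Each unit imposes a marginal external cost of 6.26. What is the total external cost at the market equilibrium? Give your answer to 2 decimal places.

111.41

Market equilibrium (private): 57.56 + 3.23x = 176.09 - 3.43x → x_m = 17.7973.
Total external cost = MEC × x_m = 6.26 × 17.7973 = 111.4111.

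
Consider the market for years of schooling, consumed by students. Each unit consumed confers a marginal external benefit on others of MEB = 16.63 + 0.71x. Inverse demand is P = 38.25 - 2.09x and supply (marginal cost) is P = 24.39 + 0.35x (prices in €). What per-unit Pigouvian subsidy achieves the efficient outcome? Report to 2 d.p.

Social marginal benefit = demand + MEB = 54.88 - 1.38x.
Set SMB = MC: 54.88 - 1.38x = 24.39 + 0.35x → x* = 17.6243.
The Pigouvian subsidy equals MEB at x*: 16.63 + 0.71×17.6243 = 29.1433.

subsidy = €29.14 per unit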